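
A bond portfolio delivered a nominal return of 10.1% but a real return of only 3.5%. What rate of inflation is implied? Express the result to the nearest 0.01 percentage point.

From (1+r_nom) = (1+r_real)(1+π), we get 1+π = (1 + 10.1%)/(1 + 3.5%) = 1.101/1.035 ≈ 1.06377.
So π ≈ 6.3768%.

6.38%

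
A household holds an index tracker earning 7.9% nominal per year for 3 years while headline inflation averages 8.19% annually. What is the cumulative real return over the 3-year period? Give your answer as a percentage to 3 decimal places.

-0.802%

The annual real rate is (1+7.9%)/(1+8.19%) − 1 = -0.2680%.
Compounded over 3 years: (1 + -0.002680)^3 − 1 ≈ -0.00802.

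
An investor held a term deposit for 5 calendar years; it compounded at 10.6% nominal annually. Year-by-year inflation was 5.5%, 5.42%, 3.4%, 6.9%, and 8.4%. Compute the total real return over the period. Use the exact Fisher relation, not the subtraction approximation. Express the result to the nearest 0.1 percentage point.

Cumulative inflation factor: 1.055 × 1.0542 × 1.034 × 1.069 × 1.084 ≈ 1.33261.
Nominal growth factor: 1.65491. Real growth factor = 1.65491 / 1.33261 ≈ 1.24186.
Total real return ≈ 24.1860%.

24.2%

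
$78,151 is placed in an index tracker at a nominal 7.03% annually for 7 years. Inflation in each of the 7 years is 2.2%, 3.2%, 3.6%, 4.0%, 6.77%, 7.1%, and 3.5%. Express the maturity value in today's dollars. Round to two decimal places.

$93,491.14

Nominal value at maturity: $78,151 × (1 + 7.03%)^7 ≈ $125,739.93.
Price-level factor over 7 years: 1.022 × 1.032 × 1.036 × 1.040 × 1.0677 × 1.071 × 1.035 ≈ 1.3449395075.
Dividing the nominal maturity value by the price-level factor gives the value in today's money.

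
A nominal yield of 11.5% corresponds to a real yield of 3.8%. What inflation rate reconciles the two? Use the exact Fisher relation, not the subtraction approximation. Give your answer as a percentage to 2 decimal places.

7.42%

From (1+r_nom) = (1+r_real)(1+π), we get 1+π = (1 + 11.5%)/(1 + 3.8%) = 1.115/1.038 ≈ 1.07418.
So π ≈ 7.4181%.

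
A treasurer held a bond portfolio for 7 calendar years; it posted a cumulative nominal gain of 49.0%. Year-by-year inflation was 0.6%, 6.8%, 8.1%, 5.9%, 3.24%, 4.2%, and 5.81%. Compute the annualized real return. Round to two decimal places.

0.89%

Cumulative inflation factor: 1.006 × 1.068 × 1.081 × 1.059 × 1.0324 × 1.042 × 1.0581 ≈ 1.40002.
Nominal growth factor: 1.49000. Real growth factor = 1.49000 / 1.40002 ≈ 1.06427.
Annualized: 1.06427^(1/7) − 1 ≈ 0.00894.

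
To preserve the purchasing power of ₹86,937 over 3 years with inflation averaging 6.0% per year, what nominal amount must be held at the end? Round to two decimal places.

Cumulative price-level factor: (1+6.0%)^3 = 1.191016.
The nominal amount required is ₹86,937 scaled up by that factor.

₹103,543.36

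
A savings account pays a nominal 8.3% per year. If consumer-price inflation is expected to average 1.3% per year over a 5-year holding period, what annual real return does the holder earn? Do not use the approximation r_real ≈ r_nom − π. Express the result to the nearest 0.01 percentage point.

With constant rates the annual real return is the same each year: (1+8.3%)/(1+1.3%) − 1 = 0.06910.

6.91%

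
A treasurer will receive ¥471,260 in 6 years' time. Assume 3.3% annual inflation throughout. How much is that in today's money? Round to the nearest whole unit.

Price-level factor over 6 years: (1 + 3.3%)^6 ≈ 1.2150717649.
Purchasing power today: ¥471,260 divided by that factor.

¥387,845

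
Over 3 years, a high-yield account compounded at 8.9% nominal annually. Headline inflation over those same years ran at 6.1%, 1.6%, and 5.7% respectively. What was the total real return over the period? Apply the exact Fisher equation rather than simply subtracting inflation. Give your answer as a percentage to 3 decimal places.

Cumulative inflation factor: 1.061 × 1.016 × 1.057 ≈ 1.13942.
Nominal growth factor: 1.29147. Real growth factor = 1.29147 / 1.13942 ≈ 1.13344.
Total real return ≈ 13.3443%.

13.344%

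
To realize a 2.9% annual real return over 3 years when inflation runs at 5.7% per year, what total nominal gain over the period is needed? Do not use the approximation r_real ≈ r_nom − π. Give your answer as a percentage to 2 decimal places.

Required annual nominal rate: (1+2.9%)(1+5.7%) − 1 = 8.7653%.
Cumulative over 3 years: (1 + 0.087653)^3 − 1 ≈ 0.28668.

28.67%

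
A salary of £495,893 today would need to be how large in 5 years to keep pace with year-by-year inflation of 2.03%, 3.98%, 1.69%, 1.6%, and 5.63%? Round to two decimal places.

£574,149.40

Cumulative price-level factor: 1.0203 × 1.0398 × 1.0169 × 1.016 × 1.0563 ≈ 1.1578090365.
Multiplying £495,893 by the price-level factor gives the future nominal sum.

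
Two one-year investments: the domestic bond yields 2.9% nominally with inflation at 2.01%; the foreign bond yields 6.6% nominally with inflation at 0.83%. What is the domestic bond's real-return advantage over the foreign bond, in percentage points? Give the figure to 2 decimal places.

-4.85

The domestic bond real return: 1.029/1.0201 − 1 = 0.872%.
The foreign bond real return: 1.066/1.0083 − 1 = 5.723%.
Difference: 0.872 − 5.723 = -4.851 pp.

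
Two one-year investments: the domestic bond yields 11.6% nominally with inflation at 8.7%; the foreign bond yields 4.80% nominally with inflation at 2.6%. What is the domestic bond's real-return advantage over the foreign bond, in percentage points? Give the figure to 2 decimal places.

0.52

The domestic bond real return: 1.116/1.087 − 1 = 2.668%.
The foreign bond real return: 1.0480/1.026 − 1 = 2.144%.
Difference: 2.668 − 2.144 = 0.524 pp.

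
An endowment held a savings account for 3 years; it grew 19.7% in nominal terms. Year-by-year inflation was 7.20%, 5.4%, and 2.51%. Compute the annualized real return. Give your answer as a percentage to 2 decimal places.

1.10%

Cumulative inflation factor: 1.0720 × 1.054 × 1.0251 ≈ 1.15825.
Nominal growth factor: 1.19700. Real growth factor = 1.19700 / 1.15825 ≈ 1.03346.
Annualized: 1.03346^(1/3) − 1 ≈ 0.01103.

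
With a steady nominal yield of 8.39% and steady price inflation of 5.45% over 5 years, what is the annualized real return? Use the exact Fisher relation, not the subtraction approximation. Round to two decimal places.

2.79%

With constant rates the annual real return is the same each year: (1+8.39%)/(1+5.45%) − 1 = 0.02788.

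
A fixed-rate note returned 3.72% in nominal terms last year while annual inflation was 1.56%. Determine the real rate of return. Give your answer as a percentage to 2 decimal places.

2.13%

Real return via the Fisher equation: (1 + 3.72%)/(1 + 1.56%) − 1 = 1.0372/1.0156 − 1 ≈ 0.02127.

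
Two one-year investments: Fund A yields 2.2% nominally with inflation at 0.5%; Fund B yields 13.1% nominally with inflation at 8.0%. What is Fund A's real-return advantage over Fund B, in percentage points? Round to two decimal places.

-3.03

Fund A real return: 1.022/1.005 − 1 = 1.692%.
Fund B real return: 1.131/1.080 − 1 = 4.722%.
Difference: 1.692 − 4.722 = -3.030 pp.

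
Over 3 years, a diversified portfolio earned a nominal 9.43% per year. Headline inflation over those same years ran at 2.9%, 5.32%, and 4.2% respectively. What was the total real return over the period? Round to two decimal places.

16.04%

Cumulative inflation factor: 1.029 × 1.0532 × 1.042 ≈ 1.12926.
Nominal growth factor: 1.31042. Real growth factor = 1.31042 / 1.12926 ≈ 1.16042.
Total real return ≈ 16.0420%.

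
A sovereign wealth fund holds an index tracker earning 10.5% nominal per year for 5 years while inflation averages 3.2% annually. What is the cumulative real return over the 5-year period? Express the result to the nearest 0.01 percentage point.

40.74%

The annual real rate is (1+10.5%)/(1+3.2%) − 1 = 7.0736%.
Compounded over 5 years: (1 + 0.070736)^5 − 1 ≈ 0.40738.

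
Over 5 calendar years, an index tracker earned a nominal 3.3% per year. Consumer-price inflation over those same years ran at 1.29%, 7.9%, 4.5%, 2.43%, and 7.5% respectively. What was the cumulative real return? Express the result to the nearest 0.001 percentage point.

-6.468%

Cumulative inflation factor: 1.0129 × 1.079 × 1.045 × 1.0243 × 1.075 ≈ 1.25759.
Nominal growth factor: 1.17626. Real growth factor = 1.17626 / 1.25759 ≈ 0.93532.
Total real return ≈ -6.4677%.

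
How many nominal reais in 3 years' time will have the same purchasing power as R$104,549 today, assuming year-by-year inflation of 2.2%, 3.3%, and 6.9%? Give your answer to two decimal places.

Cumulative price-level factor: 1.022 × 1.033 × 1.069 = 1.128571094.
Multiplying R$104,549 by the price-level factor gives the future nominal sum.

R$117,990.98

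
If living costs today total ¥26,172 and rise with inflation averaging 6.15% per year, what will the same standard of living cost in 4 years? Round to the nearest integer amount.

Cumulative price-level factor: (1+6.15%)^4 ≈ 1.2696382389.
Multiplying ¥26,172 by the price-level factor gives the future nominal sum.

¥33,229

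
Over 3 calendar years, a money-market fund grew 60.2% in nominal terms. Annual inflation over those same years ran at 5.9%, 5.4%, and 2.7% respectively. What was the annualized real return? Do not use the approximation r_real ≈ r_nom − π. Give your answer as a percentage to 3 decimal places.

Cumulative inflation factor: 1.059 × 1.054 × 1.027 ≈ 1.14632.
Nominal growth factor: 1.60200. Real growth factor = 1.60200 / 1.14632 ≈ 1.39751.
Annualized: 1.39751^(1/3) − 1 ≈ 0.11803.

11.803%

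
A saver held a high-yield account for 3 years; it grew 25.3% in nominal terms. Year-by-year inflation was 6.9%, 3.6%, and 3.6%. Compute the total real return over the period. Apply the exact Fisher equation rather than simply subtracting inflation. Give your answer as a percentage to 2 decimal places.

Cumulative inflation factor: 1.069 × 1.036 × 1.036 ≈ 1.14735.
Nominal growth factor: 1.25300. Real growth factor = 1.25300 / 1.14735 ≈ 1.09208.
Total real return ≈ 9.2078%.

9.21%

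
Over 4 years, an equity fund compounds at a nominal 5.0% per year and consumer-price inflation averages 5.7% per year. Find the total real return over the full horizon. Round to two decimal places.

The annual real rate is (1+5.0%)/(1+5.7%) − 1 = -0.6623%.
Compounded over 4 years: (1 + -0.006623)^4 − 1 ≈ -0.02623.

-2.62%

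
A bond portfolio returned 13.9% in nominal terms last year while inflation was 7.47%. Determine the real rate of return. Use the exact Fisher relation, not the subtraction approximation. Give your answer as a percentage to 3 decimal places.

5.983%

Real return via the Fisher equation: (1 + 13.9%)/(1 + 7.47%) − 1 = 1.139/1.0747 − 1 ≈ 0.05983.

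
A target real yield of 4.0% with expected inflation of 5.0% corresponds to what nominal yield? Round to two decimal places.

9.20%

By the Fisher equation, 1 + r_nom = (1 + 4.0%)(1 + 5.0%) = 1.040 × 1.050 = 1.0920.
So r_nom = 9.20%.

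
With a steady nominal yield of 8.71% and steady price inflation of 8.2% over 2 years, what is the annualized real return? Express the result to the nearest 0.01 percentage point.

0.47%

With constant rates the annual real return is the same each year: (1+8.71%)/(1+8.2%) − 1 = 0.00471.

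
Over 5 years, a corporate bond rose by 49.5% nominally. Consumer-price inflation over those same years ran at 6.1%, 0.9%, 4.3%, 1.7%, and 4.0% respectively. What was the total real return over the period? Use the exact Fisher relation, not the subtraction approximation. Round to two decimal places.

Cumulative inflation factor: 1.061 × 1.009 × 1.043 × 1.017 × 1.040 ≈ 1.18099.
Nominal growth factor: 1.49500. Real growth factor = 1.49500 / 1.18099 ≈ 1.26589.
Total real return ≈ 26.5890%.

26.59%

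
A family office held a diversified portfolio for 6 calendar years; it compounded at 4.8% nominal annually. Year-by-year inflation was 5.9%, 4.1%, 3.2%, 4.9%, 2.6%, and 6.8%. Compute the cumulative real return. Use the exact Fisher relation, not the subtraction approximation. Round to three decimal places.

Cumulative inflation factor: 1.059 × 1.041 × 1.032 × 1.049 × 1.026 × 1.068 ≈ 1.30774.
Nominal growth factor: 1.32485. Real growth factor = 1.32485 / 1.30774 ≈ 1.01309.
Total real return ≈ 1.3088%.

1.309%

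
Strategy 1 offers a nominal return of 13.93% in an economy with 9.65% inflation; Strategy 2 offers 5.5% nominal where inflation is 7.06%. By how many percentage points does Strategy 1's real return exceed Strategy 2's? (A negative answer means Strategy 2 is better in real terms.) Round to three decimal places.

Strategy 1 real return: 1.1393/1.0965 − 1 = 3.9033%.
Strategy 2 real return: 1.055/1.0706 − 1 = -1.4571%.
Difference: 3.9033 − (-1.4571) = 5.3604 pp.

5.360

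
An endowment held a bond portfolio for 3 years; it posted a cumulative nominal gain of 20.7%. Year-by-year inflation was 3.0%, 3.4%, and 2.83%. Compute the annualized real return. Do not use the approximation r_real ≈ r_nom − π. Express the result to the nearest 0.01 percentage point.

Cumulative inflation factor: 1.030 × 1.034 × 1.0283 ≈ 1.09516.
Nominal growth factor: 1.20700. Real growth factor = 1.20700 / 1.09516 ≈ 1.10212.
Annualized: 1.10212^(1/3) − 1 ≈ 0.03294.

3.29%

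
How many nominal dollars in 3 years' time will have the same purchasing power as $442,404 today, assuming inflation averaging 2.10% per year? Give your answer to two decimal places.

$470,864.85

Cumulative price-level factor: (1+2.10%)^3 = 1.064332261.
Multiplying $442,404 by the price-level factor gives the future nominal sum.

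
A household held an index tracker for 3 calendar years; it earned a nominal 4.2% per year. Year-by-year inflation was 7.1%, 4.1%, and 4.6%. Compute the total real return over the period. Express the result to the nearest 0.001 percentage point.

Cumulative inflation factor: 1.071 × 1.041 × 1.046 ≈ 1.16620.
Nominal growth factor: 1.13137. Real growth factor = 1.13137 / 1.16620 ≈ 0.97013.
Total real return ≈ -2.9867%.

-2.987%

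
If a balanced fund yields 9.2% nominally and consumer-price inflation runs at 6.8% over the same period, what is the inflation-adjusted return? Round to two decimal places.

2.25%

Real return via the Fisher equation: (1 + 9.2%)/(1 + 6.8%) − 1 = 1.092/1.068 − 1 ≈ 0.02247.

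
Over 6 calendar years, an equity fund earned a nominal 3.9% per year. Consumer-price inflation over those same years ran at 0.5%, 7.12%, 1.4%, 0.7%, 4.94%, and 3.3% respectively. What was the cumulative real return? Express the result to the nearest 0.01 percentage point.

5.57%

Cumulative inflation factor: 1.005 × 1.0712 × 1.014 × 1.007 × 1.0494 × 1.033 ≈ 1.19164.
Nominal growth factor: 1.25804. Real growth factor = 1.25804 / 1.19164 ≈ 1.05572.
Total real return ≈ 5.5718%.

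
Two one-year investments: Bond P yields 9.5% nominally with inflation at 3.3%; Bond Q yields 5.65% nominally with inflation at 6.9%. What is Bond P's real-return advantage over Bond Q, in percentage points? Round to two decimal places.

Bond P real return: 1.095/1.033 − 1 = 6.002%.
Bond Q real return: 1.0565/1.069 − 1 = -1.169%.
Difference: 6.002 − (-1.169) = 7.171 pp.

7.17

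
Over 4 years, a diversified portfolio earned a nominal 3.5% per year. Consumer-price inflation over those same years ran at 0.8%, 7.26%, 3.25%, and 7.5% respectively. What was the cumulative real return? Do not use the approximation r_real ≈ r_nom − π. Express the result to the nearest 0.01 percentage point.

Cumulative inflation factor: 1.008 × 1.0726 × 1.0325 × 1.075 ≈ 1.20004.
Nominal growth factor: 1.14752. Real growth factor = 1.14752 / 1.20004 ≈ 0.95623.
Total real return ≈ -4.3765%.

-4.38%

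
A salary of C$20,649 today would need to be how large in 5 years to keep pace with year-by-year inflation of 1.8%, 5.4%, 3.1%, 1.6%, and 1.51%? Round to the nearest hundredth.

C$23,558.55

Cumulative price-level factor: 1.018 × 1.054 × 1.031 × 1.016 × 1.0151 ≈ 1.1409052797.
The nominal amount required is C$20,649 scaled up by that factor.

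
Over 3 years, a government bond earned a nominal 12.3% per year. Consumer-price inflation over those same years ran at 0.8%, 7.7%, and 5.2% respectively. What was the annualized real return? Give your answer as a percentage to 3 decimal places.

7.436%

Cumulative inflation factor: 1.008 × 1.077 × 1.052 ≈ 1.14207.
Nominal growth factor: 1.41625. Real growth factor = 1.41625 / 1.14207 ≈ 1.24007.
Annualized: 1.24007^(1/3) − 1 ≈ 0.07436.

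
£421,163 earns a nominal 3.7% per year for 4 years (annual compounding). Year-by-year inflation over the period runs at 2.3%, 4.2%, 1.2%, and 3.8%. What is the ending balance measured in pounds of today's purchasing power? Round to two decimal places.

Nominal value at maturity: £421,163 × (1 + 3.7%)^4 ≈ £487,040.68.
Price-level factor over 4 years: 1.023 × 1.042 × 1.012 × 1.038 ≈ 1.1197503805.
The maturity value deflated by that factor is the answer in today's purchasing power.

£434,954.69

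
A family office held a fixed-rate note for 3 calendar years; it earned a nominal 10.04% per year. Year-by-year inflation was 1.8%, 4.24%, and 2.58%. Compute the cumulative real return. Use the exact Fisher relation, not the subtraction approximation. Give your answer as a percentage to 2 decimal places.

Cumulative inflation factor: 1.018 × 1.0424 × 1.0258 ≈ 1.08854.
Nominal growth factor: 1.33245. Real growth factor = 1.33245 / 1.08854 ≈ 1.22407.
Total real return ≈ 22.4072%.

22.41%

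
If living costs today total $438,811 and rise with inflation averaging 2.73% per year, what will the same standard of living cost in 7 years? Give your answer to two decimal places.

Cumulative price-level factor: (1+2.73%)^7 ≈ 1.2074829769.
Multiplying $438,811 by the price-level factor gives the future nominal sum.

$529,856.81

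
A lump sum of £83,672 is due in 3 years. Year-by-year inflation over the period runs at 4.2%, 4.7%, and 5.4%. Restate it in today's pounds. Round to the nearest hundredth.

£72,765.44

Price-level factor over 3 years: 1.042 × 1.047 × 1.054 = 1.149886596.
Purchasing power today: £83,672 divided by that factor.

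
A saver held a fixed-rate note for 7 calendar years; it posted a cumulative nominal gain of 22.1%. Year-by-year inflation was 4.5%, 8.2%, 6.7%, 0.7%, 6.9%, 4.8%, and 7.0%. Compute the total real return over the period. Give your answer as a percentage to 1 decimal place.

Cumulative inflation factor: 1.045 × 1.082 × 1.067 × 1.007 × 1.069 × 1.048 × 1.070 ≈ 1.45633.
Nominal growth factor: 1.22100. Real growth factor = 1.22100 / 1.45633 ≈ 0.83841.
Total real return ≈ -16.1592%.

-16.2%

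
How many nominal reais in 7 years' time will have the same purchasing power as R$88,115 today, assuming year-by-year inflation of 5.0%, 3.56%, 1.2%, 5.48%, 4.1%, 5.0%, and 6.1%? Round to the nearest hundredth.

R$118,614.35

Cumulative price-level factor: 1.050 × 1.0356 × 1.012 × 1.0548 × 1.041 × 1.050 × 1.061 ≈ 1.3461311898.
The nominal amount required is R$88,115 scaled up by that factor.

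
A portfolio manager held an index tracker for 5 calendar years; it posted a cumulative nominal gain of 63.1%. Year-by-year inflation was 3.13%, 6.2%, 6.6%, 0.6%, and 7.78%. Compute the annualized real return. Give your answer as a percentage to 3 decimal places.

Cumulative inflation factor: 1.0313 × 1.062 × 1.066 × 1.006 × 1.0778 ≈ 1.26591.
Nominal growth factor: 1.63100. Real growth factor = 1.63100 / 1.26591 ≈ 1.28840.
Annualized: 1.28840^(1/5) − 1 ≈ 0.05199.

5.199%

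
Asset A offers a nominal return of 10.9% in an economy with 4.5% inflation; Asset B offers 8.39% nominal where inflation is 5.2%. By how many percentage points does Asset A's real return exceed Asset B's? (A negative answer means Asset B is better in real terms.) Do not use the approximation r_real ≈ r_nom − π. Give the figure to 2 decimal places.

Asset A real return: 1.109/1.045 − 1 = 6.124%.
Asset B real return: 1.0839/1.052 − 1 = 3.032%.
Difference: 6.124 − 3.032 = 3.092 pp.

3.09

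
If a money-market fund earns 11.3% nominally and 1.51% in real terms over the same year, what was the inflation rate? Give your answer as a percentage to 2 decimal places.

From (1+r_nom) = (1+r_real)(1+π), we get 1+π = (1 + 11.3%)/(1 + 1.51%) = 1.113/1.0151 ≈ 1.09644.
So π ≈ 9.6444%.

9.64%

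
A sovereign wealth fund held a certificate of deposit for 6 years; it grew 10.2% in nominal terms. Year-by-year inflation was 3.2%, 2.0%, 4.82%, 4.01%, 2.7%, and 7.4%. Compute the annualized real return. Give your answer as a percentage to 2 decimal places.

Cumulative inflation factor: 1.032 × 1.020 × 1.0482 × 1.0401 × 1.027 × 1.074 ≈ 1.26583.
Nominal growth factor: 1.10200. Real growth factor = 1.10200 / 1.26583 ≈ 0.87058.
Annualized: 0.87058^(1/6) − 1 ≈ -0.02283.

-2.28%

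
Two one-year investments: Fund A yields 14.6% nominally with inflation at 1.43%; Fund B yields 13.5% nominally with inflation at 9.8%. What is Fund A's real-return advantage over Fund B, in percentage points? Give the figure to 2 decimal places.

Fund A real return: 1.146/1.0143 − 1 = 12.984%.
Fund B real return: 1.135/1.098 − 1 = 3.370%.
Difference: 12.984 − 3.370 = 9.614 pp.

9.61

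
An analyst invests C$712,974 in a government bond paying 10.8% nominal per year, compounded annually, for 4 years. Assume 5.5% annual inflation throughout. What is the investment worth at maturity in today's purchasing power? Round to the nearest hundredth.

C$867,406.95

Nominal value at maturity: C$712,974 × (1 + 10.8%)^4 ≈ C$1,074,565.11.
Price-level factor over 4 years: (1 + 5.5%)^4 ≈ 1.2388246506.
Dividing the nominal maturity value by the price-level factor gives the value in today's money.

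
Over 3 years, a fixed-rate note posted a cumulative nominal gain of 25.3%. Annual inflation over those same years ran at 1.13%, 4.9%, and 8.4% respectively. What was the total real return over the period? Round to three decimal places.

8.960%

Cumulative inflation factor: 1.0113 × 1.049 × 1.084 ≈ 1.14997.
Nominal growth factor: 1.25300. Real growth factor = 1.25300 / 1.14997 ≈ 1.08960.
Total real return ≈ 8.9598%.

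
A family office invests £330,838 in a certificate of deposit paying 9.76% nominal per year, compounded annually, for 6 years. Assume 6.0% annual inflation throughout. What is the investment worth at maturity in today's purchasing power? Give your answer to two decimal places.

£407,797.71

Nominal value at maturity: £330,838 × (1 + 9.76%)^6 ≈ £578,468.85.
Price-level factor over 6 years: (1 + 6.0%)^6 ≈ 1.4185191123.
The maturity value deflated by that factor is the answer in today's purchasing power.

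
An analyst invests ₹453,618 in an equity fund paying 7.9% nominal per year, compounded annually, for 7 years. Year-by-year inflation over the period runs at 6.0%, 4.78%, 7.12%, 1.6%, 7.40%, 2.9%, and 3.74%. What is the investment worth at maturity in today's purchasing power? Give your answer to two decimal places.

₹557,347.38

Nominal value at maturity: ₹453,618 × (1 + 7.9%)^7 ≈ ₹772,396.67.
Price-level factor over 7 years: 1.060 × 1.0478 × 1.0712 × 1.016 × 1.0740 × 1.029 × 1.0374 ≈ 1.3858442719.
The maturity value deflated by that factor is the answer in today's purchasing power.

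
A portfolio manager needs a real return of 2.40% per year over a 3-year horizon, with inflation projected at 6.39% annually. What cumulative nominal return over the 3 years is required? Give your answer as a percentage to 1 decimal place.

29.3%

Required annual nominal rate: (1+2.40%)(1+6.39%) − 1 = 8.94336%.
Cumulative over 3 years: (1 + 0.0894336)^3 − 1 ≈ 0.29301.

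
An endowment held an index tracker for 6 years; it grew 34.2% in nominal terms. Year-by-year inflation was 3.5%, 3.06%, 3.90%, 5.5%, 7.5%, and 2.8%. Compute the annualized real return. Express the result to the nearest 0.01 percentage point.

0.63%

Cumulative inflation factor: 1.035 × 1.0306 × 1.0390 × 1.055 × 1.075 × 1.028 ≈ 1.29211.
Nominal growth factor: 1.34200. Real growth factor = 1.34200 / 1.29211 ≈ 1.03861.
Annualized: 1.03861^(1/6) − 1 ≈ 0.00633.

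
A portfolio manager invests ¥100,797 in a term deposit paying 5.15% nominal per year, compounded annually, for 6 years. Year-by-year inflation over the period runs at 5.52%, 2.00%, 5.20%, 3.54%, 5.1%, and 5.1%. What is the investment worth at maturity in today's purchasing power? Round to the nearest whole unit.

Nominal value at maturity: ¥100,797 × (1 + 5.15%)^6 ≈ ¥136,240.
Price-level factor over 6 years: 1.0552 × 1.0200 × 1.0520 × 1.0354 × 1.051 × 1.051 ≈ 1.2949836548.
The maturity value deflated by that factor is the answer in today's purchasing power.

¥105,206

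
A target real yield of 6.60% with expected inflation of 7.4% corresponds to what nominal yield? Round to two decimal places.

By the Fisher equation, 1 + r_nom = (1 + 6.60%)(1 + 7.4%) = 1.0660 × 1.074 = 1.144884.
So r_nom = 14.4884%.

14.49%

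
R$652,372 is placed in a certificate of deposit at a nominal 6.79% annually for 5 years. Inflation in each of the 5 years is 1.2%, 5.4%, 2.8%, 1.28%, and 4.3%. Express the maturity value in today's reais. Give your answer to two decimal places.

R$782,214.76

Nominal value at maturity: R$652,372 × (1 + 6.79%)^5 ≈ R$906,041.82.
Price-level factor over 5 years: 1.012 × 1.054 × 1.028 × 1.0128 × 1.043 ≈ 1.1583031546.
Dividing the nominal maturity value by the price-level factor gives the value in today's money.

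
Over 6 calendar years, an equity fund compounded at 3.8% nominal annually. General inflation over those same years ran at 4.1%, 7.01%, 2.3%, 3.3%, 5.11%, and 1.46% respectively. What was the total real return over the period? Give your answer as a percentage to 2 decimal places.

-0.37%

Cumulative inflation factor: 1.041 × 1.0701 × 1.023 × 1.033 × 1.0511 × 1.0146 ≈ 1.25542.
Nominal growth factor: 1.25079. Real growth factor = 1.25079 / 1.25542 ≈ 0.99631.
Total real return ≈ -0.3691%.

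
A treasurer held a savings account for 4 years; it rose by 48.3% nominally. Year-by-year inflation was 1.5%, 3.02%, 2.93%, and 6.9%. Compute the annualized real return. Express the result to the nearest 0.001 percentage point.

6.551%

Cumulative inflation factor: 1.015 × 1.0302 × 1.0293 × 1.069 ≈ 1.15055.
Nominal growth factor: 1.48300. Real growth factor = 1.48300 / 1.15055 ≈ 1.28894.
Annualized: 1.28894^(1/4) − 1 ≈ 0.06551.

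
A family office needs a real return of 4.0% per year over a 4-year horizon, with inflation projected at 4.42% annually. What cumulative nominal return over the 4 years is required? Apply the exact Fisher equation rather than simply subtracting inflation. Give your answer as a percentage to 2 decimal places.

39.08%

Required annual nominal rate: (1+4.0%)(1+4.42%) − 1 = 8.5968%.
Cumulative over 4 years: (1 + 0.085968)^4 − 1 ≈ 0.39081.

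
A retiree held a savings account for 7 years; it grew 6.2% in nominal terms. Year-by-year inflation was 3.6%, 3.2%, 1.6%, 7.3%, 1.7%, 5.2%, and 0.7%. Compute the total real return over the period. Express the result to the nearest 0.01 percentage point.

-15.43%

Cumulative inflation factor: 1.036 × 1.032 × 1.016 × 1.073 × 1.017 × 1.052 × 1.007 ≈ 1.25574.
Nominal growth factor: 1.06200. Real growth factor = 1.06200 / 1.25574 ≈ 0.84572.
Total real return ≈ -15.4282%.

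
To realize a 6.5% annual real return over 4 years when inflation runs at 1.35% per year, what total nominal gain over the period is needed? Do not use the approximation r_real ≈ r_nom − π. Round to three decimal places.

35.735%

Required annual nominal rate: (1+6.5%)(1+1.35%) − 1 = 7.93775%.
Cumulative over 4 years: (1 + 0.0793775)^4 − 1 ≈ 0.35735.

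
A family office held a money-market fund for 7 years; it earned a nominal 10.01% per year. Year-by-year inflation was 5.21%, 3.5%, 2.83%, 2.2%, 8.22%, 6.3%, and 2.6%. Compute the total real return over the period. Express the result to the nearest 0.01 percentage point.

Cumulative inflation factor: 1.0521 × 1.035 × 1.0283 × 1.022 × 1.0822 × 1.063 × 1.026 ≈ 1.35069.
Nominal growth factor: 1.94996. Real growth factor = 1.94996 / 1.35069 ≈ 1.44367.
Total real return ≈ 44.3673%.

44.37%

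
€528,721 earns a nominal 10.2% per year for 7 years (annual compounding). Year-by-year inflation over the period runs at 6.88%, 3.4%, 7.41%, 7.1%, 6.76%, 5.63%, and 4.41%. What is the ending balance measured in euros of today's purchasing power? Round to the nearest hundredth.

€697,121.71

Nominal value at maturity: €528,721 × (1 + 10.2%)^7 ≈ €1,043,512.66.
Price-level factor over 7 years: 1.0688 × 1.034 × 1.0741 × 1.071 × 1.0676 × 1.0563 × 1.0441 ≈ 1.4968873284.
The maturity value deflated by that factor is the answer in today's purchasing power.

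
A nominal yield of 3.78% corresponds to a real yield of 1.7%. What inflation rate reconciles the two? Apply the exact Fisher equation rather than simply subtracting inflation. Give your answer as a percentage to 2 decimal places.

From (1+r_nom) = (1+r_real)(1+π), we get 1+π = (1 + 3.78%)/(1 + 1.7%) = 1.0378/1.017 ≈ 1.02045.
So π ≈ 2.0452%.

2.05%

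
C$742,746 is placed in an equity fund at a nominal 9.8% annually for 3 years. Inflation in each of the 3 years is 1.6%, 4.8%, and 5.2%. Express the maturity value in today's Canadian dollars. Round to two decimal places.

Nominal value at maturity: C$742,746 × (1 + 9.8%)^3 ≈ C$983,212.39.
Price-level factor over 3 years: 1.016 × 1.048 × 1.052 = 1.120135936.
Dividing the nominal maturity value by the price-level factor gives the value in today's money.

C$877,761.67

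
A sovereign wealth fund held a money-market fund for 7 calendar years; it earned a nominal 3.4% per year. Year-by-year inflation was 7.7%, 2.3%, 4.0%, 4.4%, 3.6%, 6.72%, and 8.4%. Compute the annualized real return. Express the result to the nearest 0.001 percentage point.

Cumulative inflation factor: 1.077 × 1.023 × 1.040 × 1.044 × 1.036 × 1.0672 × 1.084 ≈ 1.43371.
Nominal growth factor: 1.26370. Real growth factor = 1.26370 / 1.43371 ≈ 0.88142.
Annualized: 0.88142^(1/7) − 1 ≈ -0.01787.

-1.787%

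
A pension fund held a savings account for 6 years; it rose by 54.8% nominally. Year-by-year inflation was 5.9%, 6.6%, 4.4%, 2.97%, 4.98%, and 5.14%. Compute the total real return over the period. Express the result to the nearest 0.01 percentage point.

15.57%

Cumulative inflation factor: 1.059 × 1.066 × 1.044 × 1.0297 × 1.0498 × 1.0514 ≈ 1.33949.
Nominal growth factor: 1.54800. Real growth factor = 1.54800 / 1.33949 ≈ 1.15567.
Total real return ≈ 15.5665%.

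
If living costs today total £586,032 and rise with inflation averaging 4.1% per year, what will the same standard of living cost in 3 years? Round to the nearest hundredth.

£661,109.69

Cumulative price-level factor: (1+4.1%)^3 = 1.128111921.
Multiplying £586,032 by the price-level factor gives the future nominal sum.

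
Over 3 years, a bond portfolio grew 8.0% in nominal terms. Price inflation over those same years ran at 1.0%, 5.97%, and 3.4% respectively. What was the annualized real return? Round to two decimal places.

-0.81%

Cumulative inflation factor: 1.010 × 1.0597 × 1.034 ≈ 1.10669.
Nominal growth factor: 1.08000. Real growth factor = 1.08000 / 1.10669 ≈ 0.97589.
Annualized: 0.97589^(1/3) − 1 ≈ -0.00810.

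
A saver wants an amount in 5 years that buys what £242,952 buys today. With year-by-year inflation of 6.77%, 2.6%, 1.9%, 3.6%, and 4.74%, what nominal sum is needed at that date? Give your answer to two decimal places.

£294,281.93

Cumulative price-level factor: 1.0677 × 1.026 × 1.019 × 1.036 × 1.0474 ≈ 1.2112760006.
The nominal amount required is £242,952 scaled up by that factor.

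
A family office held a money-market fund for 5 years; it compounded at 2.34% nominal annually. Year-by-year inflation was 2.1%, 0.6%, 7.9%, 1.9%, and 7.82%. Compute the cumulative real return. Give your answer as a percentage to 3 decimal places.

-7.805%

Cumulative inflation factor: 1.021 × 1.006 × 1.079 × 1.019 × 1.0782 ≈ 1.21764.
Nominal growth factor: 1.12261. Real growth factor = 1.12261 / 1.21764 ≈ 0.92195.
Total real return ≈ -7.8048%.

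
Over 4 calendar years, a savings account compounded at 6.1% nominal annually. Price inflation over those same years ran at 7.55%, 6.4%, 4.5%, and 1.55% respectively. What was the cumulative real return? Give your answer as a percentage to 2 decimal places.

4.36%

Cumulative inflation factor: 1.0755 × 1.064 × 1.045 × 1.0155 ≈ 1.21436.
Nominal growth factor: 1.26725. Real growth factor = 1.26725 / 1.21436 ≈ 1.04355.
Total real return ≈ 4.3550%.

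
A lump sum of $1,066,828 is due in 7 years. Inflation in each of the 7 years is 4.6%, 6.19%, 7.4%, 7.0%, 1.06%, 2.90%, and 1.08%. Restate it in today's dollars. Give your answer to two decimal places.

$795,117.18

Price-level factor over 7 years: 1.046 × 1.0619 × 1.074 × 1.070 × 1.0106 × 1.0290 × 1.0108 ≈ 1.3417242411.
Purchasing power today: $1,066,828 divided by that factor.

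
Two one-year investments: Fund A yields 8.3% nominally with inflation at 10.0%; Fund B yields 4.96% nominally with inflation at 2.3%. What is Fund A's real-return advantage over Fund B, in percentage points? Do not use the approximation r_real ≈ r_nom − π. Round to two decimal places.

-4.15

Fund A real return: 1.083/1.100 − 1 = -1.545%.
Fund B real return: 1.0496/1.023 − 1 = 2.600%.
Difference: -1.545 − 2.600 = -4.145 pp.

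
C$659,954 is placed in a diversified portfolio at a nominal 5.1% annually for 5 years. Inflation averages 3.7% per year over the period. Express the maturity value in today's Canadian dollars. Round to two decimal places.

C$705,721.69

Nominal value at maturity: C$659,954 × (1 + 5.1%)^5 ≈ C$846,305.66.
Price-level factor over 5 years: (1 + 3.7%)^5 ≈ 1.1992059701.
Dividing the nominal maturity value by the price-level factor gives the value in today's money.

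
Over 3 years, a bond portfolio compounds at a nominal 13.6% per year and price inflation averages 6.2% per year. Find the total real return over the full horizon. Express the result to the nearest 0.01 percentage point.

22.39%

The annual real rate is (1+13.6%)/(1+6.2%) − 1 = 6.9680%.
Compounded over 3 years: (1 + 0.069680)^3 − 1 ≈ 0.22394.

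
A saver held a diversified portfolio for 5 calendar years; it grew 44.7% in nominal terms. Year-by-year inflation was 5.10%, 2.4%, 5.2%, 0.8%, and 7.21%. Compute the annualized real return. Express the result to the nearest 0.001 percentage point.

3.412%

Cumulative inflation factor: 1.0510 × 1.024 × 1.052 × 1.008 × 1.0721 ≈ 1.22353.
Nominal growth factor: 1.44700. Real growth factor = 1.44700 / 1.22353 ≈ 1.18264.
Annualized: 1.18264^(1/5) − 1 ≈ 0.03412.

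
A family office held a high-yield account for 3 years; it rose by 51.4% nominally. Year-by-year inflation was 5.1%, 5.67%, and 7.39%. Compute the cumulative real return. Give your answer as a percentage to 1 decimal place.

Cumulative inflation factor: 1.051 × 1.0567 × 1.0739 ≈ 1.19266.
Nominal growth factor: 1.51400. Real growth factor = 1.51400 / 1.19266 ≈ 1.26943.
Total real return ≈ 26.9427%.

26.9%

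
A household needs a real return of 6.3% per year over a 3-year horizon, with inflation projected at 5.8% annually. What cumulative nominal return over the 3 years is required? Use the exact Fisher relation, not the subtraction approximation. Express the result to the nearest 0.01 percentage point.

42.25%

Required annual nominal rate: (1+6.3%)(1+5.8%) − 1 = 12.4654%.
Cumulative over 3 years: (1 + 0.124654)^3 − 1 ≈ 0.42251.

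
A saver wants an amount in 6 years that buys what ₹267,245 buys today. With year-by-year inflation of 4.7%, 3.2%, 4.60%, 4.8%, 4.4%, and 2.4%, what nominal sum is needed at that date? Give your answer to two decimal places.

₹338,399.25

Cumulative price-level factor: 1.047 × 1.032 × 1.0460 × 1.048 × 1.044 × 1.024 ≈ 1.2662510003.
Multiplying ₹267,245 by the price-level factor gives the future nominal sum.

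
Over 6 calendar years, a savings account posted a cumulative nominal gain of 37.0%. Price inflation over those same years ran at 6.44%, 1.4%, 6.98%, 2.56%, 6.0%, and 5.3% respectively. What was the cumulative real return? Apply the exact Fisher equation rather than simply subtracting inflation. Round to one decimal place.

3.6%

Cumulative inflation factor: 1.0644 × 1.014 × 1.0698 × 1.0256 × 1.060 × 1.053 ≈ 1.32178.
Nominal growth factor: 1.37000. Real growth factor = 1.37000 / 1.32178 ≈ 1.03648.
Total real return ≈ 3.6485%.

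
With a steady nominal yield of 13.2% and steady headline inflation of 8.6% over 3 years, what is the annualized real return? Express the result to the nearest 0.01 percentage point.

4.24%

With constant rates the annual real return is the same each year: (1+13.2%)/(1+8.6%) − 1 = 0.04236.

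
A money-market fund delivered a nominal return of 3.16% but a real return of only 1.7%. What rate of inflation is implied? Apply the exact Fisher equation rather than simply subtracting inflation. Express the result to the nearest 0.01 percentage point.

1.44%

From (1+r_nom) = (1+r_real)(1+π), we get 1+π = (1 + 3.16%)/(1 + 1.7%) = 1.0316/1.017 ≈ 1.01436.
So π ≈ 1.4356%.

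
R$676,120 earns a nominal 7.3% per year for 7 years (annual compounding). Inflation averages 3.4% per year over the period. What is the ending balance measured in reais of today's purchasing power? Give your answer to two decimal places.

Nominal value at maturity: R$676,120 × (1 + 7.3%)^7 ≈ R$1,107,189.19.
Price-level factor over 7 years: (1 + 3.4%)^7 ≈ 1.2636993768.
The maturity value deflated by that factor is the answer in today's purchasing power.

R$876,149.19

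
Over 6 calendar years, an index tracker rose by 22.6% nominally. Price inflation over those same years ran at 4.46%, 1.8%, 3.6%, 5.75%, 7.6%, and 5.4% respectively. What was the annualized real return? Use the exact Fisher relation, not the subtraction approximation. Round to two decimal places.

-1.24%

Cumulative inflation factor: 1.0446 × 1.018 × 1.036 × 1.0575 × 1.076 × 1.054 ≈ 1.32127.
Nominal growth factor: 1.22600. Real growth factor = 1.22600 / 1.32127 ≈ 0.92790.
Annualized: 0.92790^(1/6) − 1 ≈ -0.01240.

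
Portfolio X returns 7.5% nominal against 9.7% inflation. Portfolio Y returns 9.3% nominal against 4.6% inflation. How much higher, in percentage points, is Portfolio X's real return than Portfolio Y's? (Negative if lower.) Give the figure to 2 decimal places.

Portfolio X real return: 1.075/1.097 − 1 = -2.005%.
Portfolio Y real return: 1.093/1.046 − 1 = 4.493%.
Difference: -2.005 − 4.493 = -6.498 pp.

-6.50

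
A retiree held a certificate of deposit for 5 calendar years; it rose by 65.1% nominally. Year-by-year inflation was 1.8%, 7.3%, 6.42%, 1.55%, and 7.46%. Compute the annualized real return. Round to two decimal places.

Cumulative inflation factor: 1.018 × 1.073 × 1.0642 × 1.0155 × 1.0746 ≈ 1.26852.
Nominal growth factor: 1.65100. Real growth factor = 1.65100 / 1.26852 ≈ 1.30152.
Annualized: 1.30152^(1/5) − 1 ≈ 0.05412.

5.41%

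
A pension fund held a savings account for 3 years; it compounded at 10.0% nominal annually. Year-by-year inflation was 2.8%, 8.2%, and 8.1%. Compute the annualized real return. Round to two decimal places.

3.45%

Cumulative inflation factor: 1.028 × 1.082 × 1.081 ≈ 1.20239.
Nominal growth factor: 1.33100. Real growth factor = 1.33100 / 1.20239 ≈ 1.10696.
Annualized: 1.10696^(1/3) − 1 ≈ 0.03445.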